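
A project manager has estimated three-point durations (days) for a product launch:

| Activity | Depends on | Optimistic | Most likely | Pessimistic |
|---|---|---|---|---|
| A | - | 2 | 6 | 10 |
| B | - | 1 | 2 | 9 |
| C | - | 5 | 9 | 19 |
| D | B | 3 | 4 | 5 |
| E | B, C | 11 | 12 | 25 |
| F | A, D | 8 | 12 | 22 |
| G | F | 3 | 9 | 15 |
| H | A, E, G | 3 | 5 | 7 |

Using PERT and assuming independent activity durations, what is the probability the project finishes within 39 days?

te_A = (2 + 4·6 + 10)/6 = 36/6 = 6; σ²_A = ((10−2)/6)² = 1.778
te_B = (1 + 4·2 + 9)/6 = 18/6 = 3; σ²_B = ((9−1)/6)² = 1.778
te_C = (5 + 4·9 + 19)/6 = 60/6 = 10; σ²_C = ((19−5)/6)² = 5.444
te_D = (3 + 4·4 + 5)/6 = 24/6 = 4; σ²_D = ((5−3)/6)² = 0.111
te_E = (11 + 4·12 + 25)/6 = 84/6 = 14; σ²_E = ((25−11)/6)² = 5.444
te_F = (8 + 4·12 + 22)/6 = 78/6 = 13; σ²_F = ((22−8)/6)² = 5.444
te_G = (3 + 4·9 + 15)/6 = 54/6 = 9; σ²_G = ((15−3)/6)² = 4.000
te_H = (3 + 4·5 + 7)/6 = 30/6 = 5; σ²_H = ((7−3)/6)² = 0.444

Forward pass:
ES_A = 0; EF_A = 6
ES_B = 0; EF_B = 3
ES_C = 0; EF_C = 10
ES_D = 3; EF_D = 3+4 = 7
ES_E = max(EF_B=3, EF_C=10) = 10; EF_E = 10+14 = 24
ES_F = max(EF_A=6, EF_D=7) = 7; EF_F = 7+13 = 20
ES_G = 20; EF_G = 20+9 = 29
ES_H = max(EF_A=6, EF_E=24, EF_G=29) = 29; EF_H = 29+5 = 34
Expected project duration μ = 34 days. Critical path: B → D → F → G → H.

Variance along critical path = 1.778 + 0.111 + 5.444 + 4.000 + 0.444 = 11.778; σ = √11.778 = 3.432 days.
Z = (39 − 34) / 3.432 = 1.457
P(T ≤ 39) = Φ(1.457) ≈ 0.927

0.927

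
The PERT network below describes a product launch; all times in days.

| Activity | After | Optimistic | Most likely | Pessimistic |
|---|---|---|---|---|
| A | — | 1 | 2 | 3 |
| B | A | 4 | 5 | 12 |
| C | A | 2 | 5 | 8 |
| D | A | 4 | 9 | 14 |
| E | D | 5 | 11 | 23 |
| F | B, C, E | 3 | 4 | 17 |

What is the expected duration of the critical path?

te_A = (1 + 4·2 + 3)/6 = 12/6 = 2
te_B = (4 + 4·5 + 12)/6 = 36/6 = 6
te_C = (2 + 4·5 + 8)/6 = 30/6 = 5
te_D = (4 + 4·9 + 14)/6 = 54/6 = 9
te_E = (5 + 4·11 + 23)/6 = 72/6 = 12
te_F = (3 + 4·4 + 17)/6 = 36/6 = 6

Forward pass:
ES_A = 0; EF_A = 2
ES_B = 2; EF_B = 2+6 = 8
ES_C = 2; EF_C = 2+5 = 7
ES_D = 2; EF_D = 2+9 = 11
ES_E = 11; EF_E = 11+12 = 23
ES_F = max(EF_B=8, EF_C=7, EF_E=23) = 23; EF_F = 23+6 = 29
Expected project duration μ = 29 days. Critical path: A → D → E → F.

29 days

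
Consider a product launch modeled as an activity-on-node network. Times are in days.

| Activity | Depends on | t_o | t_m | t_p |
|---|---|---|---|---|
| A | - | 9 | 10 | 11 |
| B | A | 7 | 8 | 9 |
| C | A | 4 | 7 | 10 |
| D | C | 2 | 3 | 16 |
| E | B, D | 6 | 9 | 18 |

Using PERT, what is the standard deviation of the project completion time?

3.25 days

te_A = (9 + 4·10 + 11)/6 = 60/6 = 10; σ²_A = ((11−9)/6)² = 0.111
te_B = (7 + 4·8 + 9)/6 = 48/6 = 8; σ²_B = ((9−7)/6)² = 0.111
te_C = (4 + 4·7 + 10)/6 = 42/6 = 7; σ²_C = ((10−4)/6)² = 1.000
te_D = (2 + 4·3 + 16)/6 = 30/6 = 5; σ²_D = ((16−2)/6)² = 5.444
te_E = (6 + 4·9 + 18)/6 = 60/6 = 10; σ²_E = ((18−6)/6)² = 4.000

Forward pass:
ES_A = 0; EF_A = 10
ES_B = 10; EF_B = 10+8 = 18
ES_C = 10; EF_C = 10+7 = 17
ES_D = 17; EF_D = 17+5 = 22
ES_E = max(EF_B=18, EF_D=22) = 22; EF_E = 22+10 = 32
Expected project duration μ = 32 days. Critical path: A → C → D → E.

Variance along critical path = 0.111 + 1.000 + 5.444 + 4.000 = 10.556
σ = √10.556 = 3.249 days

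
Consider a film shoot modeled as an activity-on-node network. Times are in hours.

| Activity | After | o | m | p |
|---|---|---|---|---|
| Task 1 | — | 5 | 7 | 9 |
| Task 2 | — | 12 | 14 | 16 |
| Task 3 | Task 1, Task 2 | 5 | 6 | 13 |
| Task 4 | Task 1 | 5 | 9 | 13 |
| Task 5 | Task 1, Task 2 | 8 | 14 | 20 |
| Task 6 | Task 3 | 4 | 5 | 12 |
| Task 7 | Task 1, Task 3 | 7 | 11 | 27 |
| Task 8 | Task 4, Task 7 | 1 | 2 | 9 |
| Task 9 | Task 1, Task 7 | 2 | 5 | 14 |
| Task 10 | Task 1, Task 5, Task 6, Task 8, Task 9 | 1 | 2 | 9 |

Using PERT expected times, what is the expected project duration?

43 hours

te_Task 1 = (5 + 4·7 + 9)/6 = 42/6 = 7
te_Task 2 = (12 + 4·14 + 16)/6 = 84/6 = 14
te_Task 3 = (5 + 4·6 + 13)/6 = 42/6 = 7
te_Task 4 = (5 + 4·9 + 13)/6 = 54/6 = 9
te_Task 5 = (8 + 4·14 + 20)/6 = 84/6 = 14
te_Task 6 = (4 + 4·5 + 12)/6 = 36/6 = 6
te_Task 7 = (7 + 4·11 + 27)/6 = 78/6 = 13
te_Task 8 = (1 + 4·2 + 9)/6 = 18/6 = 3
te_Task 9 = (2 + 4·5 + 14)/6 = 36/6 = 6
te_Task 10 = (1 + 4·2 + 9)/6 = 18/6 = 3

Forward pass:
ES_Task 1 = 0; EF_Task 1 = 7
ES_Task 2 = 0; EF_Task 2 = 14
ES_Task 3 = max(EF_Task 1=7, EF_Task 2=14) = 14; EF_Task 3 = 14+7 = 21
ES_Task 4 = 7; EF_Task 4 = 7+9 = 16
ES_Task 5 = max(EF_Task 1=7, EF_Task 2=14) = 14; EF_Task 5 = 14+14 = 28
ES_Task 6 = 21; EF_Task 6 = 21+6 = 27
ES_Task 7 = max(EF_Task 1=7, EF_Task 3=21) = 21; EF_Task 7 = 21+13 = 34
ES_Task 8 = max(EF_Task 4=16, EF_Task 7=34) = 34; EF_Task 8 = 34+3 = 37
ES_Task 9 = max(EF_Task 1=7, EF_Task 7=34) = 34; EF_Task 9 = 34+6 = 40
ES_Task 10 = max(EF_Task 1=7, EF_Task 5=28, EF_Task 6=27, EF_Task 8=37, EF_Task 9=40) = 40; EF_Task 10 = 40+3 = 43
Expected project duration μ = 43 hours. Critical path: Task 2 → Task 3 → Task 7 → Task 9 → Task 10.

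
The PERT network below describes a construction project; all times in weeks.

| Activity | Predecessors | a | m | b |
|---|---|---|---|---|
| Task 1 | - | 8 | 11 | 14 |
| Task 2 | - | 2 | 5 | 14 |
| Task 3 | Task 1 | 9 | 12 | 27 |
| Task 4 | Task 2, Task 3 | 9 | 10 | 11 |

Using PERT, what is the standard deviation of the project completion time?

3.18 weeks

te_Task 1 = (8 + 4·11 + 14)/6 = 66/6 = 11; σ²_Task 1 = ((14−8)/6)² = 1.000
te_Task 2 = (2 + 4·5 + 14)/6 = 36/6 = 6; σ²_Task 2 = ((14−2)/6)² = 4.000
te_Task 3 = (9 + 4·12 + 27)/6 = 84/6 = 14; σ²_Task 3 = ((27−9)/6)² = 9.000
te_Task 4 = (9 + 4·10 + 11)/6 = 60/6 = 10; σ²_Task 4 = ((11−9)/6)² = 0.111

Forward pass:
ES_Task 1 = 0; EF_Task 1 = 11
ES_Task 2 = 0; EF_Task 2 = 6
ES_Task 3 = 11; EF_Task 3 = 11+14 = 25
ES_Task 4 = max(EF_Task 2=6, EF_Task 3=25) = 25; EF_Task 4 = 25+10 = 35
Expected project duration μ = 35 weeks. Critical path: Task 1 → Task 3 → Task 4.

Variance along critical path = 1.000 + 9.000 + 0.111 = 10.111
σ = √10.111 = 3.180 weeks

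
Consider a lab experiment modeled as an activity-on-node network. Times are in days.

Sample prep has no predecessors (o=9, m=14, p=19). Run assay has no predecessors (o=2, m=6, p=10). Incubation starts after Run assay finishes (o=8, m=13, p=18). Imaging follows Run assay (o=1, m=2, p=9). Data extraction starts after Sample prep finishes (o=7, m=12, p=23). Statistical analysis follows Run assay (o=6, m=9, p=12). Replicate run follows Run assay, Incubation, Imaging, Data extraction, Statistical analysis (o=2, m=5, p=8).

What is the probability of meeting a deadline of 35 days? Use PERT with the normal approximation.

te_Sample prep = (9 + 4·14 + 19)/6 = 84/6 = 14; σ²_Sample prep = ((19−9)/6)² = 2.778
te_Run assay = (2 + 4·6 + 10)/6 = 36/6 = 6; σ²_Run assay = ((10−2)/6)² = 1.778
te_Incubation = (8 + 4·13 + 18)/6 = 78/6 = 13; σ²_Incubation = ((18−8)/6)² = 2.778
te_Imaging = (1 + 4·2 + 9)/6 = 18/6 = 3; σ²_Imaging = ((9−1)/6)² = 1.778
te_Data extraction = (7 + 4·12 + 23)/6 = 78/6 = 13; σ²_Data extraction = ((23−7)/6)² = 7.111
te_Statistical analysis = (6 + 4·9 + 12)/6 = 54/6 = 9; σ²_Statistical analysis = ((12−6)/6)² = 1.000
te_Replicate run = (2 + 4·5 + 8)/6 = 30/6 = 5; σ²_Replicate run = ((8−2)/6)² = 1.000

Forward pass:
ES_Sample prep = 0; EF_Sample prep = 14
ES_Run assay = 0; EF_Run assay = 6
ES_Incubation = 6; EF_Incubation = 6+13 = 19
ES_Imaging = 6; EF_Imaging = 6+3 = 9
ES_Data extraction = 14; EF_Data extraction = 14+13 = 27
ES_Statistical analysis = 6; EF_Statistical analysis = 6+9 = 15
ES_Replicate run = max(EF_Run assay=6, EF_Incubation=19, EF_Imaging=9, EF_Data extraction=27, EF_Statistical analysis=15) = 27; EF_Replicate run = 27+5 = 32
Expected project duration μ = 32 days. Critical path: Sample prep → Data extraction → Replicate run.

Variance along critical path = 2.778 + 7.111 + 1.000 = 10.889; σ = √10.889 = 3.300 days.
Z = (35 − 32) / 3.300 = 0.909
P(T ≤ 35) = Φ(0.909) ≈ 0.818

0.818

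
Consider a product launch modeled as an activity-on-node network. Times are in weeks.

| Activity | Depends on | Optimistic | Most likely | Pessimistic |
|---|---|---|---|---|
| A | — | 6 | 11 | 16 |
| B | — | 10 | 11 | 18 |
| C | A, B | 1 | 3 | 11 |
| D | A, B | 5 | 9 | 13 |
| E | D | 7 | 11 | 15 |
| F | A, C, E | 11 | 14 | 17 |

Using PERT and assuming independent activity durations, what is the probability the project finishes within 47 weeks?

0.654

te_A = (6 + 4·11 + 16)/6 = 66/6 = 11; σ²_A = ((16−6)/6)² = 2.778
te_B = (10 + 4·11 + 18)/6 = 72/6 = 12; σ²_B = ((18−10)/6)² = 1.778
te_C = (1 + 4·3 + 11)/6 = 24/6 = 4; σ²_C = ((11−1)/6)² = 2.778
te_D = (5 + 4·9 + 13)/6 = 54/6 = 9; σ²_D = ((13−5)/6)² = 1.778
te_E = (7 + 4·11 + 15)/6 = 66/6 = 11; σ²_E = ((15−7)/6)² = 1.778
te_F = (11 + 4·14 + 17)/6 = 84/6 = 14; σ²_F = ((17−11)/6)² = 1.000

Forward pass:
ES_A = 0; EF_A = 11
ES_B = 0; EF_B = 12
ES_C = max(EF_A=11, EF_B=12) = 12; EF_C = 12+4 = 16
ES_D = max(EF_A=11, EF_B=12) = 12; EF_D = 12+9 = 21
ES_E = 21; EF_E = 21+11 = 32
ES_F = max(EF_A=11, EF_C=16, EF_E=32) = 32; EF_F = 32+14 = 46
Expected project duration μ = 46 weeks. Critical path: B → D → E → F.

Variance along critical path = 1.778 + 1.778 + 1.778 + 1.000 = 6.333; σ = √6.333 = 2.517 weeks.
Z = (47 − 46) / 2.517 = 0.397
P(T ≤ 47) = Φ(0.397) ≈ 0.654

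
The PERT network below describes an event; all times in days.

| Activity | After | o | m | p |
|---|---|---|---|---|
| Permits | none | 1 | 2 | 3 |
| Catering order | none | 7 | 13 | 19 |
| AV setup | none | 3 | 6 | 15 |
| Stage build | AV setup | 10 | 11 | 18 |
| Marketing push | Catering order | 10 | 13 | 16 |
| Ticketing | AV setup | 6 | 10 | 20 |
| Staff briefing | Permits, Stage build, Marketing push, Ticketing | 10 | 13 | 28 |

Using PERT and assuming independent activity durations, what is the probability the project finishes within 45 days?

0.857

te_Permits = (1 + 4·2 + 3)/6 = 12/6 = 2; σ²_Permits = ((3−1)/6)² = 0.111
te_Catering order = (7 + 4·13 + 19)/6 = 78/6 = 13; σ²_Catering order = ((19−7)/6)² = 4.000
te_AV setup = (3 + 4·6 + 15)/6 = 42/6 = 7; σ²_AV setup = ((15−3)/6)² = 4.000
te_Stage build = (10 + 4·11 + 18)/6 = 72/6 = 12; σ²_Stage build = ((18−10)/6)² = 1.778
te_Marketing push = (10 + 4·13 + 16)/6 = 78/6 = 13; σ²_Marketing push = ((16−10)/6)² = 1.000
te_Ticketing = (6 + 4·10 + 20)/6 = 66/6 = 11; σ²_Ticketing = ((20−6)/6)² = 5.444
te_Staff briefing = (10 + 4·13 + 28)/6 = 90/6 = 15; σ²_Staff briefing = ((28−10)/6)² = 9.000

Forward pass:
ES_Permits = 0; EF_Permits = 2
ES_Catering order = 0; EF_Catering order = 13
ES_AV setup = 0; EF_AV setup = 7
ES_Stage build = 7; EF_Stage build = 7+12 = 19
ES_Marketing push = 13; EF_Marketing push = 13+13 = 26
ES_Ticketing = 7; EF_Ticketing = 7+11 = 18
ES_Staff briefing = max(EF_Permits=2, EF_Stage build=19, EF_Marketing push=26, EF_Ticketing=18) = 26; EF_Staff briefing = 26+15 = 41
Expected project duration μ = 41 days. Critical path: Catering order → Marketing push → Staff briefing.

Variance along critical path = 4.000 + 1.000 + 9.000 = 14.000; σ = √14.000 = 3.742 days.
Z = (45 − 41) / 3.742 = 1.069
P(T ≤ 45) = Φ(1.069) ≈ 0.857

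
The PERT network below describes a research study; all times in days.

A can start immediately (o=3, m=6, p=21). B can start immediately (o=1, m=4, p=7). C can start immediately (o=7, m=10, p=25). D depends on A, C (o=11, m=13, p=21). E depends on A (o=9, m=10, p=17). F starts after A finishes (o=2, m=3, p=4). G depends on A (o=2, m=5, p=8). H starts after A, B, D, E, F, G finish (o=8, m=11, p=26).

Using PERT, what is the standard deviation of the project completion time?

te_A = (3 + 4·6 + 21)/6 = 48/6 = 8; σ²_A = ((21−3)/6)² = 9.000
te_B = (1 + 4·4 + 7)/6 = 24/6 = 4; σ²_B = ((7−1)/6)² = 1.000
te_C = (7 + 4·10 + 25)/6 = 72/6 = 12; σ²_C = ((25−7)/6)² = 9.000
te_D = (11 + 4·13 + 21)/6 = 84/6 = 14; σ²_D = ((21−11)/6)² = 2.778
te_E = (9 + 4·10 + 17)/6 = 66/6 = 11; σ²_E = ((17−9)/6)² = 1.778
te_F = (2 + 4·3 + 4)/6 = 18/6 = 3; σ²_F = ((4−2)/6)² = 0.111
te_G = (2 + 4·5 + 8)/6 = 30/6 = 5; σ²_G = ((8−2)/6)² = 1.000
te_H = (8 + 4·11 + 26)/6 = 78/6 = 13; σ²_H = ((26−8)/6)² = 9.000

Forward pass:
ES_A = 0; EF_A = 8
ES_B = 0; EF_B = 4
ES_C = 0; EF_C = 12
ES_D = max(EF_A=8, EF_C=12) = 12; EF_D = 12+14 = 26
ES_E = 8; EF_E = 8+11 = 19
ES_F = 8; EF_F = 8+3 = 11
ES_G = 8; EF_G = 8+5 = 13
ES_H = max(EF_A=8, EF_B=4, EF_D=26, EF_E=19, EF_F=11, EF_G=13) = 26; EF_H = 26+13 = 39
Expected project duration μ = 39 days. Critical path: C → D → H.

Variance along critical path = 9.000 + 2.778 + 9.000 = 20.778
σ = √20.778 = 4.558 days

4.56 days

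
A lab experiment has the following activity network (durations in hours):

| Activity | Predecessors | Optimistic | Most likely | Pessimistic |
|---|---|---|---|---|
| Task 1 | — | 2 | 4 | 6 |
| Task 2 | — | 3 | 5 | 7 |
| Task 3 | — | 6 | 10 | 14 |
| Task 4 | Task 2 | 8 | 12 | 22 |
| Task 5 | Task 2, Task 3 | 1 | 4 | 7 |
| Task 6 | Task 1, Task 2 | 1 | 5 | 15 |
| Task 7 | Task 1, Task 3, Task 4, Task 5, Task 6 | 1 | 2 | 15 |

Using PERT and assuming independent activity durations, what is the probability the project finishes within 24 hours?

0.724

te_Task 1 = (2 + 4·4 + 6)/6 = 24/6 = 4; σ²_Task 1 = ((6−2)/6)² = 0.444
te_Task 2 = (3 + 4·5 + 7)/6 = 30/6 = 5; σ²_Task 2 = ((7−3)/6)² = 0.444
te_Task 3 = (6 + 4·10 + 14)/6 = 60/6 = 10; σ²_Task 3 = ((14−6)/6)² = 1.778
te_Task 4 = (8 + 4·12 + 22)/6 = 78/6 = 13; σ²_Task 4 = ((22−8)/6)² = 5.444
te_Task 5 = (1 + 4·4 + 7)/6 = 24/6 = 4; σ²_Task 5 = ((7−1)/6)² = 1.000
te_Task 6 = (1 + 4·5 + 15)/6 = 36/6 = 6; σ²_Task 6 = ((15−1)/6)² = 5.444
te_Task 7 = (1 + 4·2 + 15)/6 = 24/6 = 4; σ²_Task 7 = ((15−1)/6)² = 5.444

Forward pass:
ES_Task 1 = 0; EF_Task 1 = 4
ES_Task 2 = 0; EF_Task 2 = 5
ES_Task 3 = 0; EF_Task 3 = 10
ES_Task 4 = 5; EF_Task 4 = 5+13 = 18
ES_Task 5 = max(EF_Task 2=5, EF_Task 3=10) = 10; EF_Task 5 = 10+4 = 14
ES_Task 6 = max(EF_Task 1=4, EF_Task 2=5) = 5; EF_Task 6 = 5+6 = 11
ES_Task 7 = max(EF_Task 1=4, EF_Task 3=10, EF_Task 4=18, EF_Task 5=14, EF_Task 6=11) = 18; EF_Task 7 = 18+4 = 22
Expected project duration μ = 22 hours. Critical path: Task 2 → Task 4 → Task 7.

Variance along critical path = 0.444 + 5.444 + 5.444 = 11.333; σ = √11.333 = 3.367 hours.
Z = (24 − 22) / 3.367 = 0.594
P(T ≤ 24) = Φ(0.594) ≈ 0.724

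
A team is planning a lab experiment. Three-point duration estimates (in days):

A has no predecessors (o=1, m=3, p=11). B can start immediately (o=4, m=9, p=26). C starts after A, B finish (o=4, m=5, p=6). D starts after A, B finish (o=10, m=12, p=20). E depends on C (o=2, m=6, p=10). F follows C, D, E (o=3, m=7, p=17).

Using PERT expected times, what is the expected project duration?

te_A = (1 + 4·3 + 11)/6 = 24/6 = 4
te_B = (4 + 4·9 + 26)/6 = 66/6 = 11
te_C = (4 + 4·5 + 6)/6 = 30/6 = 5
te_D = (10 + 4·12 + 20)/6 = 78/6 = 13
te_E = (2 + 4·6 + 10)/6 = 36/6 = 6
te_F = (3 + 4·7 + 17)/6 = 48/6 = 8

Forward pass:
ES_A = 0; EF_A = 4
ES_B = 0; EF_B = 11
ES_C = max(EF_A=4, EF_B=11) = 11; EF_C = 11+5 = 16
ES_D = max(EF_A=4, EF_B=11) = 11; EF_D = 11+13 = 24
ES_E = 16; EF_E = 16+6 = 22
ES_F = max(EF_C=16, EF_D=24, EF_E=22) = 24; EF_F = 24+8 = 32
Expected project duration μ = 32 days. Critical path: B → D → F.

32 days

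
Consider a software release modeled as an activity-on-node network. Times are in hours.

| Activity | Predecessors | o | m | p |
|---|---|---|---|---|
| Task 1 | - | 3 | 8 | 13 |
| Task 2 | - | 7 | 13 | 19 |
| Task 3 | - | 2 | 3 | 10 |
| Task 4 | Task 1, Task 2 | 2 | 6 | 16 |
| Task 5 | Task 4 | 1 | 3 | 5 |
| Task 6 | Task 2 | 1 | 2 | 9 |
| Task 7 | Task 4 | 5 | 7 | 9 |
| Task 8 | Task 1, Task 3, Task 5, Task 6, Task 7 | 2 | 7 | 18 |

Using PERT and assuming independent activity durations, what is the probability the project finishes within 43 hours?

te_Task 1 = (3 + 4·8 + 13)/6 = 48/6 = 8; σ²_Task 1 = ((13−3)/6)² = 2.778
te_Task 2 = (7 + 4·13 + 19)/6 = 78/6 = 13; σ²_Task 2 = ((19−7)/6)² = 4.000
te_Task 3 = (2 + 4·3 + 10)/6 = 24/6 = 4; σ²_Task 3 = ((10−2)/6)² = 1.778
te_Task 4 = (2 + 4·6 + 16)/6 = 42/6 = 7; σ²_Task 4 = ((16−2)/6)² = 5.444
te_Task 5 = (1 + 4·3 + 5)/6 = 18/6 = 3; σ²_Task 5 = ((5−1)/6)² = 0.444
te_Task 6 = (1 + 4·2 + 9)/6 = 18/6 = 3; σ²_Task 6 = ((9−1)/6)² = 1.778
te_Task 7 = (5 + 4·7 + 9)/6 = 42/6 = 7; σ²_Task 7 = ((9−5)/6)² = 0.444
te_Task 8 = (2 + 4·7 + 18)/6 = 48/6 = 8; σ²_Task 8 = ((18−2)/6)² = 7.111

Forward pass:
ES_Task 1 = 0; EF_Task 1 = 8
ES_Task 2 = 0; EF_Task 2 = 13
ES_Task 3 = 0; EF_Task 3 = 4
ES_Task 4 = max(EF_Task 1=8, EF_Task 2=13) = 13; EF_Task 4 = 13+7 = 20
ES_Task 5 = 20; EF_Task 5 = 20+3 = 23
ES_Task 6 = 13; EF_Task 6 = 13+3 = 16
ES_Task 7 = 20; EF_Task 7 = 20+7 = 27
ES_Task 8 = max(EF_Task 1=8, EF_Task 3=4, EF_Task 5=23, EF_Task 6=16, EF_Task 7=27) = 27; EF_Task 8 = 27+8 = 35
Expected project duration μ = 35 hours. Critical path: Task 2 → Task 4 → Task 7 → Task 8.

Variance along critical path = 4.000 + 5.444 + 0.444 + 7.111 = 17.000; σ = √17.000 = 4.123 hours.
Z = (43 − 35) / 4.123 = 1.940
P(T ≤ 43) = Φ(1.940) ≈ 0.974

0.974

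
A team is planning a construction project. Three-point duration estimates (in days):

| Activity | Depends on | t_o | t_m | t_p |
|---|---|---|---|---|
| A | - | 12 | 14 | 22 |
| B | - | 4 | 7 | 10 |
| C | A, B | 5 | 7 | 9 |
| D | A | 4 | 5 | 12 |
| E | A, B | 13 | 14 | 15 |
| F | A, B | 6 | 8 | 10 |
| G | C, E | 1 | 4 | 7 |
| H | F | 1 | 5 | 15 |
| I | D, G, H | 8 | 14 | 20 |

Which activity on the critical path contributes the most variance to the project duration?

I

te_A = (12 + 4·14 + 22)/6 = 90/6 = 15; σ²_A = ((22−12)/6)² = 2.778
te_B = (4 + 4·7 + 10)/6 = 42/6 = 7; σ²_B = ((10−4)/6)² = 1.000
te_C = (5 + 4·7 + 9)/6 = 42/6 = 7; σ²_C = ((9−5)/6)² = 0.444
te_D = (4 + 4·5 + 12)/6 = 36/6 = 6; σ²_D = ((12−4)/6)² = 1.778
te_E = (13 + 4·14 + 15)/6 = 84/6 = 14; σ²_E = ((15−13)/6)² = 0.111
te_F = (6 + 4·8 + 10)/6 = 48/6 = 8; σ²_F = ((10−6)/6)² = 0.444
te_G = (1 + 4·4 + 7)/6 = 24/6 = 4; σ²_G = ((7−1)/6)² = 1.000
te_H = (1 + 4·5 + 15)/6 = 36/6 = 6; σ²_H = ((15−1)/6)² = 5.444
te_I = (8 + 4·14 + 20)/6 = 84/6 = 14; σ²_I = ((20−8)/6)² = 4.000

Forward pass:
ES_A = 0; EF_A = 15
ES_B = 0; EF_B = 7
ES_C = max(EF_A=15, EF_B=7) = 15; EF_C = 15+7 = 22
ES_D = 15; EF_D = 15+6 = 21
ES_E = max(EF_A=15, EF_B=7) = 15; EF_E = 15+14 = 29
ES_F = max(EF_A=15, EF_B=7) = 15; EF_F = 15+8 = 23
ES_G = max(EF_C=22, EF_E=29) = 29; EF_G = 29+4 = 33
ES_H = 23; EF_H = 23+6 = 29
ES_I = max(EF_D=21, EF_G=33, EF_H=29) = 33; EF_I = 33+14 = 47
Expected project duration μ = 47 days. Critical path: A → E → G → I.

Variances on critical path: σ²_A=2.778, σ²_E=0.111, σ²_G=1.000, σ²_I=4.000.
Largest is σ²_I = 4.000.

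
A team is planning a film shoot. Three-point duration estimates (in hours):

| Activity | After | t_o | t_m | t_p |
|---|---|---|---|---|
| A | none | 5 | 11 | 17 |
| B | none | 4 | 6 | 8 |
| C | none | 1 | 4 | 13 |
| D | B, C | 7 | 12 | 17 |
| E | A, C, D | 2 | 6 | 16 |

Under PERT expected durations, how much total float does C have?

te_A = (5 + 4·11 + 17)/6 = 66/6 = 11
te_B = (4 + 4·6 + 8)/6 = 36/6 = 6
te_C = (1 + 4·4 + 13)/6 = 30/6 = 5
te_D = (7 + 4·12 + 17)/6 = 72/6 = 12
te_E = (2 + 4·6 + 16)/6 = 42/6 = 7

Forward pass:
ES_A = 0; EF_A = 11
ES_B = 0; EF_B = 6
ES_C = 0; EF_C = 5
ES_D = max(EF_B=6, EF_C=5) = 6; EF_D = 6+12 = 18
ES_E = max(EF_A=11, EF_C=5, EF_D=18) = 18; EF_E = 18+7 = 25
Expected project duration μ = 25 hours. Critical path: B → D → E.

Backward pass:
LF_E = 25; LS_E = 25−7 = 18
LF_D = LS_E = 18; LS_D = 18−12 = 6
LF_C = min(LS_D=6, LS_E=18) = 6; LS_C = 6−5 = 1
LF_B = LS_D = 6; LS_B = 6−6 = 0
LF_A = LS_E = 18; LS_A = 18−11 = 7
Slack_C = LS_C − ES_C = 1 − 0 = 1

1 hours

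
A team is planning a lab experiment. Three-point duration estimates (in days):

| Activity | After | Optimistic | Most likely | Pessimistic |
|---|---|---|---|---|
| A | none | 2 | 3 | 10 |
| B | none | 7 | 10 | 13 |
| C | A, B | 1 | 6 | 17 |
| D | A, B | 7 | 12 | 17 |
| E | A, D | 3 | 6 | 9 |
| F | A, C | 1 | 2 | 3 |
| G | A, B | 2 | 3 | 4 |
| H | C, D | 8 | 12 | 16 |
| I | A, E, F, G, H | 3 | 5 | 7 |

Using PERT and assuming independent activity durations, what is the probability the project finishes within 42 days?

te_A = (2 + 4·3 + 10)/6 = 24/6 = 4; σ²_A = ((10−2)/6)² = 1.778
te_B = (7 + 4·10 + 13)/6 = 60/6 = 10; σ²_B = ((13−7)/6)² = 1.000
te_C = (1 + 4·6 + 17)/6 = 42/6 = 7; σ²_C = ((17−1)/6)² = 7.111
te_D = (7 + 4·12 + 17)/6 = 72/6 = 12; σ²_D = ((17−7)/6)² = 2.778
te_E = (3 + 4·6 + 9)/6 = 36/6 = 6; σ²_E = ((9−3)/6)² = 1.000
te_F = (1 + 4·2 + 3)/6 = 12/6 = 2; σ²_F = ((3−1)/6)² = 0.111
te_G = (2 + 4·3 + 4)/6 = 18/6 = 3; σ²_G = ((4−2)/6)² = 0.111
te_H = (8 + 4·12 + 16)/6 = 72/6 = 12; σ²_H = ((16−8)/6)² = 1.778
te_I = (3 + 4·5 + 7)/6 = 30/6 = 5; σ²_I = ((7−3)/6)² = 0.444

Forward pass:
ES_A = 0; EF_A = 4
ES_B = 0; EF_B = 10
ES_C = max(EF_A=4, EF_B=10) = 10; EF_C = 10+7 = 17
ES_D = max(EF_A=4, EF_B=10) = 10; EF_D = 10+12 = 22
ES_E = max(EF_A=4, EF_D=22) = 22; EF_E = 22+6 = 28
ES_F = max(EF_A=4, EF_C=17) = 17; EF_F = 17+2 = 19
ES_G = max(EF_A=4, EF_B=10) = 10; EF_G = 10+3 = 13
ES_H = max(EF_C=17, EF_D=22) = 22; EF_H = 22+12 = 34
ES_I = max(EF_A=4, EF_E=28, EF_F=19, EF_G=13, EF_H=34) = 34; EF_I = 34+5 = 39
Expected project duration μ = 39 days. Critical path: B → D → H → I.

Variance along critical path = 1.000 + 2.778 + 1.778 + 0.444 = 6.000; σ = √6.000 = 2.449 days.
Z = (42 − 39) / 2.449 = 1.225
P(T ≤ 42) = Φ(1.225) ≈ 0.890

0.890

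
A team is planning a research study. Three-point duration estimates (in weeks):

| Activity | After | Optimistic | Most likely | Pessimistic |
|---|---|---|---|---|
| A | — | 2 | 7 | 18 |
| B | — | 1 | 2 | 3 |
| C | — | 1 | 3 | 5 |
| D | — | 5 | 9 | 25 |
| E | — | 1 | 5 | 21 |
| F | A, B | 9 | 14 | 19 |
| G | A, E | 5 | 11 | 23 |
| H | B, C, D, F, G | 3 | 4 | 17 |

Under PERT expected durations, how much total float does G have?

2 weeks

te_A = (2 + 4·7 + 18)/6 = 48/6 = 8
te_B = (1 + 4·2 + 3)/6 = 12/6 = 2
te_C = (1 + 4·3 + 5)/6 = 18/6 = 3
te_D = (5 + 4·9 + 25)/6 = 66/6 = 11
te_E = (1 + 4·5 + 21)/6 = 42/6 = 7
te_F = (9 + 4·14 + 19)/6 = 84/6 = 14
te_G = (5 + 4·11 + 23)/6 = 72/6 = 12
te_H = (3 + 4·4 + 17)/6 = 36/6 = 6

Forward pass:
ES_A = 0; EF_A = 8
ES_B = 0; EF_B = 2
ES_C = 0; EF_C = 3
ES_D = 0; EF_D = 11
ES_E = 0; EF_E = 7
ES_F = max(EF_A=8, EF_B=2) = 8; EF_F = 8+14 = 22
ES_G = max(EF_A=8, EF_E=7) = 8; EF_G = 8+12 = 20
ES_H = max(EF_B=2, EF_C=3, EF_D=11, EF_F=22, EF_G=20) = 22; EF_H = 22+6 = 28
Expected project duration μ = 28 weeks. Critical path: A → F → H.

Backward pass:
LF_H = 28; LS_H = 28−6 = 22
LF_G = LS_H = 22; LS_G = 22−12 = 10
LF_F = LS_H = 22; LS_F = 22−14 = 8
LF_E = LS_G = 10; LS_E = 10−7 = 3
LF_D = LS_H = 22; LS_D = 22−11 = 11
LF_C = LS_H = 22; LS_C = 22−3 = 19
LF_B = min(LS_F=8, LS_H=22) = 8; LS_B = 8−2 = 6
LF_A = min(LS_F=8, LS_G=10) = 8; LS_A = 8−8 = 0
Slack_G = LS_G − ES_G = 10 − 8 = 2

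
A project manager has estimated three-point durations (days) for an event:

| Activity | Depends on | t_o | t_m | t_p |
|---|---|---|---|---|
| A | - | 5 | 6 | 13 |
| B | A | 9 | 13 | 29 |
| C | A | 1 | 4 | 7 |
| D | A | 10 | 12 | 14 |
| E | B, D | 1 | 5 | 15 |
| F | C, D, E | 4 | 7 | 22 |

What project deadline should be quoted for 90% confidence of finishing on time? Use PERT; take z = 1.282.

te_A = (5 + 4·6 + 13)/6 = 42/6 = 7; σ²_A = ((13−5)/6)² = 1.778
te_B = (9 + 4·13 + 29)/6 = 90/6 = 15; σ²_B = ((29−9)/6)² = 11.111
te_C = (1 + 4·4 + 7)/6 = 24/6 = 4; σ²_C = ((7−1)/6)² = 1.000
te_D = (10 + 4·12 + 14)/6 = 72/6 = 12; σ²_D = ((14−10)/6)² = 0.444
te_E = (1 + 4·5 + 15)/6 = 36/6 = 6; σ²_E = ((15−1)/6)² = 5.444
te_F = (4 + 4·7 + 22)/6 = 54/6 = 9; σ²_F = ((22−4)/6)² = 9.000

Forward pass:
ES_A = 0; EF_A = 7
ES_B = 7; EF_B = 7+15 = 22
ES_C = 7; EF_C = 7+4 = 11
ES_D = 7; EF_D = 7+12 = 19
ES_E = max(EF_B=22, EF_D=19) = 22; EF_E = 22+6 = 28
ES_F = max(EF_C=11, EF_D=19, EF_E=28) = 28; EF_F = 28+9 = 37
Expected project duration μ = 37 days. Critical path: A → B → E → F.

Variance along critical path = 1.778 + 11.111 + 5.444 + 9.000 = 27.333; σ = 5.228 days.
D = μ + z·σ = 37 + 1.282·5.228 = 43.7 days

43.7 days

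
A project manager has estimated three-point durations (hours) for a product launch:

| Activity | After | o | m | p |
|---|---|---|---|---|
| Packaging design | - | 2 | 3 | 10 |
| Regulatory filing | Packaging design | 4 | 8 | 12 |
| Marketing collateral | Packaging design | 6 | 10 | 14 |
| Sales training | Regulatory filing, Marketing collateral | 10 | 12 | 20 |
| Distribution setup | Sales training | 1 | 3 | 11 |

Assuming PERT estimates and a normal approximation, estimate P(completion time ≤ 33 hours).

te_Packaging design = (2 + 4·3 + 10)/6 = 24/6 = 4; σ²_Packaging design = ((10−2)/6)² = 1.778
te_Regulatory filing = (4 + 4·8 + 12)/6 = 48/6 = 8; σ²_Regulatory filing = ((12−4)/6)² = 1.778
te_Marketing collateral = (6 + 4·10 + 14)/6 = 60/6 = 10; σ²_Marketing collateral = ((14−6)/6)² = 1.778
te_Sales training = (10 + 4·12 + 20)/6 = 78/6 = 13; σ²_Sales training = ((20−10)/6)² = 2.778
te_Distribution setup = (1 + 4·3 + 11)/6 = 24/6 = 4; σ²_Distribution setup = ((11−1)/6)² = 2.778

Forward pass:
ES_Packaging design = 0; EF_Packaging design = 4
ES_Regulatory filing = 4; EF_Regulatory filing = 4+8 = 12
ES_Marketing collateral = 4; EF_Marketing collateral = 4+10 = 14
ES_Sales training = max(EF_Regulatory filing=12, EF_Marketing collateral=14) = 14; EF_Sales training = 14+13 = 27
ES_Distribution setup = 27; EF_Distribution setup = 27+4 = 31
Expected project duration μ = 31 hours. Critical path: Packaging design → Marketing collateral → Sales training → Distribution setup.

Variance along critical path = 1.778 + 1.778 + 2.778 + 2.778 = 9.111; σ = √9.111 = 3.018 hours.
Z = (33 − 31) / 3.018 = 0.663
P(T ≤ 33) = Φ(0.663) ≈ 0.746

0.746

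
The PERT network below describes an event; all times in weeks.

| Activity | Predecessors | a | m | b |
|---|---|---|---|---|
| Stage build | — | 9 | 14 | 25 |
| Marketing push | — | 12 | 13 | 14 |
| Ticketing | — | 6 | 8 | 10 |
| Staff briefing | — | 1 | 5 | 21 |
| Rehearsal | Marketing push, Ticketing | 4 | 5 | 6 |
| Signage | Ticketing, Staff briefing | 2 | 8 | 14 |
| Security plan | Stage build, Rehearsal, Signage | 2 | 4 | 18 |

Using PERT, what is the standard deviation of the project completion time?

te_Stage build = (9 + 4·14 + 25)/6 = 90/6 = 15; σ²_Stage build = ((25−9)/6)² = 7.111
te_Marketing push = (12 + 4·13 + 14)/6 = 78/6 = 13; σ²_Marketing push = ((14−12)/6)² = 0.111
te_Ticketing = (6 + 4·8 + 10)/6 = 48/6 = 8; σ²_Ticketing = ((10−6)/6)² = 0.444
te_Staff briefing = (1 + 4·5 + 21)/6 = 42/6 = 7; σ²_Staff briefing = ((21−1)/6)² = 11.111
te_Rehearsal = (4 + 4·5 + 6)/6 = 30/6 = 5; σ²_Rehearsal = ((6−4)/6)² = 0.111
te_Signage = (2 + 4·8 + 14)/6 = 48/6 = 8; σ²_Signage = ((14−2)/6)² = 4.000
te_Security plan = (2 + 4·4 + 18)/6 = 36/6 = 6; σ²_Security plan = ((18−2)/6)² = 7.111

Forward pass:
ES_Stage build = 0; EF_Stage build = 15
ES_Marketing push = 0; EF_Marketing push = 13
ES_Ticketing = 0; EF_Ticketing = 8
ES_Staff briefing = 0; EF_Staff briefing = 7
ES_Rehearsal = max(EF_Marketing push=13, EF_Ticketing=8) = 13; EF_Rehearsal = 13+5 = 18
ES_Signage = max(EF_Ticketing=8, EF_Staff briefing=7) = 8; EF_Signage = 8+8 = 16
ES_Security plan = max(EF_Stage build=15, EF_Rehearsal=18, EF_Signage=16) = 18; EF_Security plan = 18+6 = 24
Expected project duration μ = 24 weeks. Critical path: Marketing push → Rehearsal → Security plan.

Variance along critical path = 0.111 + 0.111 + 7.111 = 7.333
σ = √7.333 = 2.708 weeks

2.71 weeks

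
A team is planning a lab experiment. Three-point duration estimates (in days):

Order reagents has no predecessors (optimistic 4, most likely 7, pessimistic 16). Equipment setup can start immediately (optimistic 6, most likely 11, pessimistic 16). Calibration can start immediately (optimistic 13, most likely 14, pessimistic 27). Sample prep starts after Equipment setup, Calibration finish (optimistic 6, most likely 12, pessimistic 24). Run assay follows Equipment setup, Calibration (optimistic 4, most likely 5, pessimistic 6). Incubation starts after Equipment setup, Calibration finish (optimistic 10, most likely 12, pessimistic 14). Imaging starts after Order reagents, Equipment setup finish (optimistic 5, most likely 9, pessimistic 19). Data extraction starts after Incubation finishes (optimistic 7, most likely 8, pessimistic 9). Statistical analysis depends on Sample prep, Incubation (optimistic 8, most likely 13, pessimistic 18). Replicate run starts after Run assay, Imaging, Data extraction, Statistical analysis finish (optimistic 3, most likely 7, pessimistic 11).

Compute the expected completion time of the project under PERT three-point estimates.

49 days

te_Order reagents = (4 + 4·7 + 16)/6 = 48/6 = 8
te_Equipment setup = (6 + 4·11 + 16)/6 = 66/6 = 11
te_Calibration = (13 + 4·14 + 27)/6 = 96/6 = 16
te_Sample prep = (6 + 4·12 + 24)/6 = 78/6 = 13
te_Run assay = (4 + 4·5 + 6)/6 = 30/6 = 5
te_Incubation = (10 + 4·12 + 14)/6 = 72/6 = 12
te_Imaging = (5 + 4·9 + 19)/6 = 60/6 = 10
te_Data extraction = (7 + 4·8 + 9)/6 = 48/6 = 8
te_Statistical analysis = (8 + 4·13 + 18)/6 = 78/6 = 13
te_Replicate run = (3 + 4·7 + 11)/6 = 42/6 = 7

Forward pass:
ES_Order reagents = 0; EF_Order reagents = 8
ES_Equipment setup = 0; EF_Equipment setup = 11
ES_Calibration = 0; EF_Calibration = 16
ES_Sample prep = max(EF_Equipment setup=11, EF_Calibration=16) = 16; EF_Sample prep = 16+13 = 29
ES_Run assay = max(EF_Equipment setup=11, EF_Calibration=16) = 16; EF_Run assay = 16+5 = 21
ES_Incubation = max(EF_Equipment setup=11, EF_Calibration=16) = 16; EF_Incubation = 16+12 = 28
ES_Imaging = max(EF_Order reagents=8, EF_Equipment setup=11) = 11; EF_Imaging = 11+10 = 21
ES_Data extraction = 28; EF_Data extraction = 28+8 = 36
ES_Statistical analysis = max(EF_Sample prep=29, EF_Incubation=28) = 29; EF_Statistical analysis = 29+13 = 42
ES_Replicate run = max(EF_Run assay=21, EF_Imaging=21, EF_Data extraction=36, EF_Statistical analysis=42) = 42; EF_Replicate run = 42+7 = 49
Expected project duration μ = 49 days. Critical path: Calibration → Sample prep → Statistical analysis → Replicate run.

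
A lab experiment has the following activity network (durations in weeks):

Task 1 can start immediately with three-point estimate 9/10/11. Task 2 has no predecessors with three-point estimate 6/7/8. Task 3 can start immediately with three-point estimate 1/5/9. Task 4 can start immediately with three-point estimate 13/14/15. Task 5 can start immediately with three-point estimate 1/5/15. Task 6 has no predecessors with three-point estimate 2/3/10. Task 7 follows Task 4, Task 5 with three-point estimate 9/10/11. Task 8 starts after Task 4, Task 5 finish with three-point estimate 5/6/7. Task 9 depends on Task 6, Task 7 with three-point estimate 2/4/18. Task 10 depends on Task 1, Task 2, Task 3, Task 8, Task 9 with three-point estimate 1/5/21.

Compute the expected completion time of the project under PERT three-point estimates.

37 weeks

te_Task 1 = (9 + 4·10 + 11)/6 = 60/6 = 10
te_Task 2 = (6 + 4·7 + 8)/6 = 42/6 = 7
te_Task 3 = (1 + 4·5 + 9)/6 = 30/6 = 5
te_Task 4 = (13 + 4·14 + 15)/6 = 84/6 = 14
te_Task 5 = (1 + 4·5 + 15)/6 = 36/6 = 6
te_Task 6 = (2 + 4·3 + 10)/6 = 24/6 = 4
te_Task 7 = (9 + 4·10 + 11)/6 = 60/6 = 10
te_Task 8 = (5 + 4·6 + 7)/6 = 36/6 = 6
te_Task 9 = (2 + 4·4 + 18)/6 = 36/6 = 6
te_Task 10 = (1 + 4·5 + 21)/6 = 42/6 = 7

Forward pass:
ES_Task 1 = 0; EF_Task 1 = 10
ES_Task 2 = 0; EF_Task 2 = 7
ES_Task 3 = 0; EF_Task 3 = 5
ES_Task 4 = 0; EF_Task 4 = 14
ES_Task 5 = 0; EF_Task 5 = 6
ES_Task 6 = 0; EF_Task 6 = 4
ES_Task 7 = max(EF_Task 4=14, EF_Task 5=6) = 14; EF_Task 7 = 14+10 = 24
ES_Task 8 = max(EF_Task 4=14, EF_Task 5=6) = 14; EF_Task 8 = 14+6 = 20
ES_Task 9 = max(EF_Task 6=4, EF_Task 7=24) = 24; EF_Task 9 = 24+6 = 30
ES_Task 10 = max(EF_Task 1=10, EF_Task 2=7, EF_Task 3=5, EF_Task 8=20, EF_Task 9=30) = 30; EF_Task 10 = 30+7 = 37
Expected project duration μ = 37 weeks. Critical path: Task 4 → Task 7 → Task 9 → Task 10.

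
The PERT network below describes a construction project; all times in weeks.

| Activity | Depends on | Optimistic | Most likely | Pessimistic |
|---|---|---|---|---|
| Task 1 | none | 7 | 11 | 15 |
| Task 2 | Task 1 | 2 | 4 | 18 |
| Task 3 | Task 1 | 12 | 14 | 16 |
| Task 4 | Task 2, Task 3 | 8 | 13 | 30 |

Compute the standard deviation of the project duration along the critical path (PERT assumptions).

3.96 weeks

te_Task 1 = (7 + 4·11 + 15)/6 = 66/6 = 11; σ²_Task 1 = ((15−7)/6)² = 1.778
te_Task 2 = (2 + 4·4 + 18)/6 = 36/6 = 6; σ²_Task 2 = ((18−2)/6)² = 7.111
te_Task 3 = (12 + 4·14 + 16)/6 = 84/6 = 14; σ²_Task 3 = ((16−12)/6)² = 0.444
te_Task 4 = (8 + 4·13 + 30)/6 = 90/6 = 15; σ²_Task 4 = ((30−8)/6)² = 13.444

Forward pass:
ES_Task 1 = 0; EF_Task 1 = 11
ES_Task 2 = 11; EF_Task 2 = 11+6 = 17
ES_Task 3 = 11; EF_Task 3 = 11+14 = 25
ES_Task 4 = max(EF_Task 2=17, EF_Task 3=25) = 25; EF_Task 4 = 25+15 = 40
Expected project duration μ = 40 weeks. Critical path: Task 1 → Task 3 → Task 4.

Variance along critical path = 1.778 + 0.444 + 13.444 = 15.667
σ = √15.667 = 3.958 weeks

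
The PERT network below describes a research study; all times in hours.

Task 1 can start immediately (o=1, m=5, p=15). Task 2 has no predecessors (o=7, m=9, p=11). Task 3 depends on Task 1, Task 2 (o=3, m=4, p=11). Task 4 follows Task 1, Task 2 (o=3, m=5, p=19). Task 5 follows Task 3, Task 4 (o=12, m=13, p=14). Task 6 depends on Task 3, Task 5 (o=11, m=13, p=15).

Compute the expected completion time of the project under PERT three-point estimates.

te_Task 1 = (1 + 4·5 + 15)/6 = 36/6 = 6
te_Task 2 = (7 + 4·9 + 11)/6 = 54/6 = 9
te_Task 3 = (3 + 4·4 + 11)/6 = 30/6 = 5
te_Task 4 = (3 + 4·5 + 19)/6 = 42/6 = 7
te_Task 5 = (12 + 4·13 + 14)/6 = 78/6 = 13
te_Task 6 = (11 + 4·13 + 15)/6 = 78/6 = 13

Forward pass:
ES_Task 1 = 0; EF_Task 1 = 6
ES_Task 2 = 0; EF_Task 2 = 9
ES_Task 3 = max(EF_Task 1=6, EF_Task 2=9) = 9; EF_Task 3 = 9+5 = 14
ES_Task 4 = max(EF_Task 1=6, EF_Task 2=9) = 9; EF_Task 4 = 9+7 = 16
ES_Task 5 = max(EF_Task 3=14, EF_Task 4=16) = 16; EF_Task 5 = 16+13 = 29
ES_Task 6 = max(EF_Task 3=14, EF_Task 5=29) = 29; EF_Task 6 = 29+13 = 42
Expected project duration μ = 42 hours. Critical path: Task 2 → Task 4 → Task 5 → Task 6.

42 hours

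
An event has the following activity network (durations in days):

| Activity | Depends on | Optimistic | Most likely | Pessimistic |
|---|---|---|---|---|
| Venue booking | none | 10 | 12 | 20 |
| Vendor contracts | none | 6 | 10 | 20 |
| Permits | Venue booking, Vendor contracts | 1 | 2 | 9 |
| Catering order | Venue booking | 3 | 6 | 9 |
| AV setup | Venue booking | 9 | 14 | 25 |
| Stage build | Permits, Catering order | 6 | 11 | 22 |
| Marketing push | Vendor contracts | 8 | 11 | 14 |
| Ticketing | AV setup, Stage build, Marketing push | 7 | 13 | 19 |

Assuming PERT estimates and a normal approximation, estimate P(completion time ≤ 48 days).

0.850

te_Venue booking = (10 + 4·12 + 20)/6 = 78/6 = 13; σ²_Venue booking = ((20−10)/6)² = 2.778
te_Vendor contracts = (6 + 4·10 + 20)/6 = 66/6 = 11; σ²_Vendor contracts = ((20−6)/6)² = 5.444
te_Permits = (1 + 4·2 + 9)/6 = 18/6 = 3; σ²_Permits = ((9−1)/6)² = 1.778
te_Catering order = (3 + 4·6 + 9)/6 = 36/6 = 6; σ²_Catering order = ((9−3)/6)² = 1.000
te_AV setup = (9 + 4·14 + 25)/6 = 90/6 = 15; σ²_AV setup = ((25−9)/6)² = 7.111
te_Stage build = (6 + 4·11 + 22)/6 = 72/6 = 12; σ²_Stage build = ((22−6)/6)² = 7.111
te_Marketing push = (8 + 4·11 + 14)/6 = 66/6 = 11; σ²_Marketing push = ((14−8)/6)² = 1.000
te_Ticketing = (7 + 4·13 + 19)/6 = 78/6 = 13; σ²_Ticketing = ((19−7)/6)² = 4.000

Forward pass:
ES_Venue booking = 0; EF_Venue booking = 13
ES_Vendor contracts = 0; EF_Vendor contracts = 11
ES_Permits = max(EF_Venue booking=13, EF_Vendor contracts=11) = 13; EF_Permits = 13+3 = 16
ES_Catering order = 13; EF_Catering order = 13+6 = 19
ES_AV setup = 13; EF_AV setup = 13+15 = 28
ES_Stage build = max(EF_Permits=16, EF_Catering order=19) = 19; EF_Stage build = 19+12 = 31
ES_Marketing push = 11; EF_Marketing push = 11+11 = 22
ES_Ticketing = max(EF_AV setup=28, EF_Stage build=31, EF_Marketing push=22) = 31; EF_Ticketing = 31+13 = 44
Expected project duration μ = 44 days. Critical path: Venue booking → Catering order → Stage build → Ticketing.

Variance along critical path = 2.778 + 1.000 + 7.111 + 4.000 = 14.889; σ = √14.889 = 3.859 days.
Z = (48 − 44) / 3.859 = 1.037
P(T ≤ 48) = Φ(1.037) ≈ 0.850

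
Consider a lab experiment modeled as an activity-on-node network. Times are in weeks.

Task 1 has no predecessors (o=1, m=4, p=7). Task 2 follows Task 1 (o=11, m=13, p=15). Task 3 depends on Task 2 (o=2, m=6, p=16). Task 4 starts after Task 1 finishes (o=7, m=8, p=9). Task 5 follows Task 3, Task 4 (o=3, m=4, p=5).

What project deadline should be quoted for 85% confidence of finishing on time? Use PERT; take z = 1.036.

30.7 weeks

te_Task 1 = (1 + 4·4 + 7)/6 = 24/6 = 4; σ²_Task 1 = ((7−1)/6)² = 1.000
te_Task 2 = (11 + 4·13 + 15)/6 = 78/6 = 13; σ²_Task 2 = ((15−11)/6)² = 0.444
te_Task 3 = (2 + 4·6 + 16)/6 = 42/6 = 7; σ²_Task 3 = ((16−2)/6)² = 5.444
te_Task 4 = (7 + 4·8 + 9)/6 = 48/6 = 8; σ²_Task 4 = ((9−7)/6)² = 0.111
te_Task 5 = (3 + 4·4 + 5)/6 = 24/6 = 4; σ²_Task 5 = ((5−3)/6)² = 0.111

Forward pass:
ES_Task 1 = 0; EF_Task 1 = 4
ES_Task 2 = 4; EF_Task 2 = 4+13 = 17
ES_Task 3 = 17; EF_Task 3 = 17+7 = 24
ES_Task 4 = 4; EF_Task 4 = 4+8 = 12
ES_Task 5 = max(EF_Task 3=24, EF_Task 4=12) = 24; EF_Task 5 = 24+4 = 28
Expected project duration μ = 28 weeks. Critical path: Task 1 → Task 2 → Task 3 → Task 5.

Variance along critical path = 1.000 + 0.444 + 5.444 + 0.111 = 7.000; σ = 2.646 weeks.
D = μ + z·σ = 28 + 1.036·2.646 = 30.7 weeks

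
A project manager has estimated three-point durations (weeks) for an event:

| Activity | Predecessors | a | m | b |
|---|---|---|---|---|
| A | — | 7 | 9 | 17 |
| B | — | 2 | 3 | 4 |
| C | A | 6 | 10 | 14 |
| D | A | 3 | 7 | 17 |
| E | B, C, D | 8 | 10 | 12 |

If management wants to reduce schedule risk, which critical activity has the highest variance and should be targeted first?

te_A = (7 + 4·9 + 17)/6 = 60/6 = 10; σ²_A = ((17−7)/6)² = 2.778
te_B = (2 + 4·3 + 4)/6 = 18/6 = 3; σ²_B = ((4−2)/6)² = 0.111
te_C = (6 + 4·10 + 14)/6 = 60/6 = 10; σ²_C = ((14−6)/6)² = 1.778
te_D = (3 + 4·7 + 17)/6 = 48/6 = 8; σ²_D = ((17−3)/6)² = 5.444
te_E = (8 + 4·10 + 12)/6 = 60/6 = 10; σ²_E = ((12−8)/6)² = 0.444

Forward pass:
ES_A = 0; EF_A = 10
ES_B = 0; EF_B = 3
ES_C = 10; EF_C = 10+10 = 20
ES_D = 10; EF_D = 10+8 = 18
ES_E = max(EF_B=3, EF_C=20, EF_D=18) = 20; EF_E = 20+10 = 30
Expected project duration μ = 30 weeks. Critical path: A → C → E.

Variances on critical path: σ²_A=2.778, σ²_C=1.778, σ²_E=0.444.
Largest is σ²_A = 2.778.

A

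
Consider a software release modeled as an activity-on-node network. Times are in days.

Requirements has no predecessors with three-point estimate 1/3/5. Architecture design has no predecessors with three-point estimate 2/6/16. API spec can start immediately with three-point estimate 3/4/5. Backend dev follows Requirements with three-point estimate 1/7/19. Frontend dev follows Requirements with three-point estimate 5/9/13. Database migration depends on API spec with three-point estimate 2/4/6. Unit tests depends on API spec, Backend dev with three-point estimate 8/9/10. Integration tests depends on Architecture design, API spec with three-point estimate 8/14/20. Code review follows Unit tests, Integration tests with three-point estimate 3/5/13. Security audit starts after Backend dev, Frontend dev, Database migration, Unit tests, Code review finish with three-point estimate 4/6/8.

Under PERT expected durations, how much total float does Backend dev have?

1 days

te_Requirements = (1 + 4·3 + 5)/6 = 18/6 = 3
te_Architecture design = (2 + 4·6 + 16)/6 = 42/6 = 7
te_API spec = (3 + 4·4 + 5)/6 = 24/6 = 4
te_Backend dev = (1 + 4·7 + 19)/6 = 48/6 = 8
te_Frontend dev = (5 + 4·9 + 13)/6 = 54/6 = 9
te_Database migration = (2 + 4·4 + 6)/6 = 24/6 = 4
te_Unit tests = (8 + 4·9 + 10)/6 = 54/6 = 9
te_Integration tests = (8 + 4·14 + 20)/6 = 84/6 = 14
te_Code review = (3 + 4·5 + 13)/6 = 36/6 = 6
te_Security audit = (4 + 4·6 + 8)/6 = 36/6 = 6

Forward pass:
ES_Requirements = 0; EF_Requirements = 3
ES_Architecture design = 0; EF_Architecture design = 7
ES_API spec = 0; EF_API spec = 4
ES_Backend dev = 3; EF_Backend dev = 3+8 = 11
ES_Frontend dev = 3; EF_Frontend dev = 3+9 = 12
ES_Database migration = 4; EF_Database migration = 4+4 = 8
ES_Unit tests = max(EF_API spec=4, EF_Backend dev=11) = 11; EF_Unit tests = 11+9 = 20
ES_Integration tests = max(EF_Architecture design=7, EF_API spec=4) = 7; EF_Integration tests = 7+14 = 21
ES_Code review = max(EF_Unit tests=20, EF_Integration tests=21) = 21; EF_Code review = 21+6 = 27
ES_Security audit = max(EF_Backend dev=11, EF_Frontend dev=12, EF_Database migration=8, EF_Unit tests=20, EF_Code review=27) = 27; EF_Security audit = 27+6 = 33
Expected project duration μ = 33 days. Critical path: Architecture design → Integration tests → Code review → Security audit.

Backward pass:
LF_Security audit = 33; LS_Security audit = 33−6 = 27
LF_Code review = LS_Security audit = 27; LS_Code review = 27−6 = 21
LF_Integration tests = LS_Code review = 21; LS_Integration tests = 21−14 = 7
LF_Unit tests = min(LS_Code review=21, LS_Security audit=27) = 21; LS_Unit tests = 21−9 = 12
LF_Database migration = LS_Security audit = 27; LS_Database migration = 27−4 = 23
LF_Frontend dev = LS_Security audit = 27; LS_Frontend dev = 27−9 = 18
LF_Backend dev = min(LS_Unit tests=12, LS_Security audit=27) = 12; LS_Backend dev = 12−8 = 4
LF_API spec = min(LS_Database migration=23, LS_Unit tests=12, LS_Integration tests=7) = 7; LS_API spec = 7−4 = 3
LF_Architecture design = LS_Integration tests = 7; LS_Architecture design = 7−7 = 0
LF_Requirements = min(LS_Backend dev=4, LS_Frontend dev=18) = 4; LS_Requirements = 4−3 = 1
Slack_Backend dev = LS_Backend dev − ES_Backend dev = 4 − 3 = 1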